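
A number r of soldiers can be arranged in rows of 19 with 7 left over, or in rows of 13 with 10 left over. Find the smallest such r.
M = 19 × 13 = 247. M₁ = 13, y₁ ≡ 3 (mod 19). M₂ = 19, y₂ ≡ 11 (mod 13). r = 7×13×3 + 10×19×11 ≡ 140 (mod 247)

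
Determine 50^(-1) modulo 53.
Since 53 is prime, by Fermat 50^(-1) ≡ 50^{51} ≡ 35 mod 53. Verify: 50 × 35 = 1750 ≡ 1 mod 53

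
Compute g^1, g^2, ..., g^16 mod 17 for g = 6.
6^1, 6^2, ..., 6^{16} mod 17: [6, 2, 12, 4, 7, 8, 14, 16, 11, 15, 5, 13, 10, 9, 3, 1]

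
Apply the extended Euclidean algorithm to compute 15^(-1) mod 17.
Extended GCD: 15(8) + 17(-7) = 1. So 15^(-1) ≡ 8 (mod 17). Verify: 15 × 8 = 120 ≡ 1 (mod 17)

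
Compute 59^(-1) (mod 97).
Since 97 is prime, by Fermat 59^(-1) ≡ 59^{95} ≡ 74 (mod 97). Verify: 59 × 74 = 4366 ≡ 1 (mod 97)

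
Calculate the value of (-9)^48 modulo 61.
By repeated squaring (mod 61): (-9)^{1}≡52, (-9)^{2}≡20, (-9)^{4}≡34, (-9)^{8}≡58, (-9)^{16}≡9, (-9)^{32}≡20. Then (-9)^{48} = (-9)^{32+16} ≡ 20 × 9 ≡ 58 (mod 61)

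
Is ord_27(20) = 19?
Powers of 20 mod 27: 20^1≡20, 20^2≡22, 20^3≡8, 20^4≡25, 20^5≡14, 20^6≡10, 20^7≡11, 20^8≡4, 20^9≡26, 20^10≡7, 20^11≡5, 20^12≡19, 20^13≡2, 20^14≡13, 20^15≡17, 20^16≡16, 20^17≡23, 20^18≡1. Already 20^18≡1, so the order is 18 < 19. No, the actual order is 18.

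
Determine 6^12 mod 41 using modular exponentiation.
By repeated squaring (mod 41): 6^{1}≡6, 6^{2}≡36, 6^{4}≡25, 6^{8}≡10. Then 6^{12} = 6^{8+4} ≡ 10 × 25 ≡ 4 (mod 41)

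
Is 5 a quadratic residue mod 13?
By Euler's criterion: 5^{6} ≡ 12 (mod 13). Since this equals -1 (≡ 12), 5 is not a QR.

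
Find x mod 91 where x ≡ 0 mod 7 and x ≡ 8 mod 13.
M = 7 × 13 = 91. M₁ = 13, y₁ ≡ 6 mod 7. M₂ = 7, y₂ ≡ 2 mod 13. x = 0×13×6 + 8×7×2 ≡ 21 mod 91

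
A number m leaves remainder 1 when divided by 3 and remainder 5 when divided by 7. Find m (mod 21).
M = 3 × 7 = 21. M₁ = 7, y₁ ≡ 1 (mod 3). M₂ = 3, y₂ ≡ 5 (mod 7). m = 1×7×1 + 5×3×5 ≡ 19 (mod 21)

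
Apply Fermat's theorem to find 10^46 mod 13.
By Fermat: 10^{12} ≡ 1 mod 13. 46 = 3×12 + 10. So 10^{46} ≡ 10^{10} ≡ 3 mod 13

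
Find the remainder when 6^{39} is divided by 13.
By Fermat: 6^{12} ≡ 1 mod 13. 39 = 3×12 + 3. So 6^{39} ≡ 6^{3} ≡ 8 mod 13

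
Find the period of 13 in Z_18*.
Powers of 13 mod 18: 13^1≡13, 13^2≡7, 13^3≡1. So the order of 13 is 3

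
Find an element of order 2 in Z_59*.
58 has order 2 mod 59 since 58^{2} ≡ 1 mod 59 and no smaller power works.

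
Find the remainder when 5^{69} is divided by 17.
By Fermat: 5^{16} ≡ 1 (mod 17). 69 = 4×16 + 5. So 5^{69} ≡ 5^{5} ≡ 14 (mod 17)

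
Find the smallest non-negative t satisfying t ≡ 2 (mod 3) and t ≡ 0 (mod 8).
M = 3 × 8 = 24. M₁ = 8, y₁ ≡ 2 (mod 3). M₂ = 3, y₂ ≡ 3 (mod 8). t = 2×8×2 + 0×3×3 ≡ 8 (mod 24)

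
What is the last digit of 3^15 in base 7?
Using Fermat: 3^{6} ≡ 1 mod 7. 15 ≡ 3 mod 6. So 3^{15} ≡ 3^{3} ≡ 6 mod 7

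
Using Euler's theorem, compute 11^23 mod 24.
By Euler: 11^{8} ≡ 1 mod 24 since gcd(11, 24) = 1. 23 = 2×8 + 7. So 11^{23} ≡ 11^{7} ≡ 11 mod 24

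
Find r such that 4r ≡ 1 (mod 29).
Since 29 is prime, by Fermat 4^(-1) ≡ 4^{27} ≡ 22 (mod 29). Verify: 4 × 22 = 88 ≡ 1 (mod 29)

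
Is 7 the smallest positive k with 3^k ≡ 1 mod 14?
Powers of 3 mod 14: 3^1≡3, 3^2≡9, 3^3≡13, 3^4≡11, 3^5≡5, 3^6≡1. Already 3^6≡1, so the order is 6 < 7. No, the actual order is 6.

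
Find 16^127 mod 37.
Using Fermat: 16^{36} ≡ 1 mod 37. 127 ≡ 19 mod 36. So 16^{127} ≡ 16^{19} ≡ 16 mod 37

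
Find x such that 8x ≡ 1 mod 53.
Since 53 is prime, by Fermat 8^(-1) ≡ 8^{51} ≡ 20 mod 53. Verify: 8 × 20 = 160 ≡ 1 mod 53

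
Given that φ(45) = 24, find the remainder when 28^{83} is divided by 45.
By Euler: 28^{24} ≡ 1 mod 45 since gcd(28, 45) = 1. 83 = 3×24 + 11. So 28^{83} ≡ 28^{11} ≡ 37 mod 45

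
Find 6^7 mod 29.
By repeated squaring mod 29: 6^{1}≡6, 6^{2}≡7, 6^{4}≡20. Then 6^{7} = 6^{4+2+1} ≡ 20 × 7 × 6 ≡ 28 mod 29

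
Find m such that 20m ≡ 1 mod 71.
Since 71 is prime, by Fermat 20^(-1) ≡ 20^{69} ≡ 32 mod 71. Verify: 20 × 32 = 640 ≡ 1 mod 71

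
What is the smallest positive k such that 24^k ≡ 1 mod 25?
Powers of 24 mod 25: 24^1≡24, 24^2≡1. So the order of 24 is 2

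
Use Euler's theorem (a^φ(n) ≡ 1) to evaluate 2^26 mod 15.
By Euler: 2^{8} ≡ 1 (mod 15) since gcd(2, 15) = 1. 26 = 3×8 + 2. So 2^{26} ≡ 2^{2} ≡ 4 (mod 15)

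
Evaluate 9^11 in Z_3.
By repeated squaring mod 3: 9^{1}≡0, 9^{2}≡0, 9^{4}≡0, 9^{8}≡0. Then 9^{11} = 9^{8+2+1} ≡ 0 × 0 × 0 ≡ 0 mod 3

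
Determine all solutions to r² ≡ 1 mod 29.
The square roots of 1 mod 29 are 1 and 28. Verify: 1² = 1 ≡ 1 mod 29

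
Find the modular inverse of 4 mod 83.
Since 83 is prime, by Fermat 4^(-1) ≡ 4^{81} ≡ 21 mod 83. Verify: 4 × 21 = 84 ≡ 1 mod 83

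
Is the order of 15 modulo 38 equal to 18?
Powers of 15 mod 38: 15^1≡15, 15^2≡35, 15^3≡31, 15^4≡9, 15^5≡21, 15^6≡11, 15^7≡13, 15^8≡5, 15^9≡37, 15^10≡23, 15^11≡3, 15^12≡7, 15^13≡29, 15^14≡17, 15^15≡27, 15^16≡25, 15^17≡33, 15^18≡1. First k with 15^k≡1 is k=18. Yes, ord_38(15) = 18.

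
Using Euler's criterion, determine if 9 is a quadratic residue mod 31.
By Euler's criterion: 9^{15} ≡ 1 mod 31. Since this equals 1, 9 is a QR.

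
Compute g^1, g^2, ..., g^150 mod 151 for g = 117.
117^1, 117^2, ..., 117^{150} mod 151: [117, 99, 107, 137, 23, 124, 12, 45, 131, 76, 134, 125, 129, 144, 87, 62, 6, 98, 141, 38, 67, 138, 140, 72, 119, 31, 3, 49, 146, 19, 109, 69, 70, 36, 135, 91, 77, 100, 73, 85, 130, 110, 35, 18, 143, 121, 114, 50, 112, 118, 65, 55, 93, 9, 147, 136, 57, 25, 56, 59, 108, 103, 122, 80, 149, 68, 104, 88, 28, 105, 54, 127, 61, 40, 150, 34, 52, 44, 14, 128, 27, 139, 106, 20, 75, 17, 26, 22, 7, 64, 89, 145, 53, 10, 113, 84, 13, 11, 79, 32, 120, 148, 102, 5, 132, 42, 82, 81, 115, 16, 60, 74, 51, 78, 66, 21, 41, 116, 133, 8, 30, 37, 101, 39, 33, 86, 96, 58, 142, 4, 15, 94, 126, 95, 92, 43, 48, 29, 71, 2, 83, 47, 63, 123, 46, 97, 24, 90, 111, 1]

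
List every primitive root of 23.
There are φ(22) = 10 primitive roots mod 23: {5, 7, 10, 11, 14, 15, 17, 19, 20, 21}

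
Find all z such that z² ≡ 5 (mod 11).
The square roots of 5 mod 11 are 4 and 7. Verify: 4² = 16 ≡ 5 (mod 11)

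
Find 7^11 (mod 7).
By repeated squaring (mod 7): 7^{1}≡0, 7^{2}≡0, 7^{4}≡0, 7^{8}≡0. Then 7^{11} = 7^{8+2+1} ≡ 0 × 0 × 0 ≡ 0 (mod 7)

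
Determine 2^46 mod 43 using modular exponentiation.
Using Fermat: 2^{42} ≡ 1 mod 43. 46 ≡ 4 mod 42. So 2^{46} ≡ 2^{4} ≡ 16 mod 43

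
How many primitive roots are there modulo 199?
A prime p has φ(p-1) primitive roots; here φ(198) = 60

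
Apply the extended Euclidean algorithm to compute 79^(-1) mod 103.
Extended GCD: 79(30) + 103(-23) = 1. So 79^(-1) ≡ 30 mod 103. Verify: 79 × 30 = 2370 ≡ 1 mod 103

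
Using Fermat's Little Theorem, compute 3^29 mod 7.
By Fermat: 3^{6} ≡ 1 (mod 7). 29 = 4×6 + 5. So 3^{29} ≡ 3^{5} ≡ 5 (mod 7)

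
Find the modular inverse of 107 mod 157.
Since 157 is prime, by Fermat 107^(-1) ≡ 107^{155} ≡ 135 mod 157. Verify: 107 × 135 = 14445 ≡ 1 mod 157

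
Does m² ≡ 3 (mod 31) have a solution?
By Euler's criterion: 3^{15} ≡ 30 (mod 31). Since this equals -1 (≡ 30), 3 is not a QR.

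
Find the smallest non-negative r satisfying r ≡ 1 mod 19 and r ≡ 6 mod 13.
M = 19 × 13 = 247. M₁ = 13, y₁ ≡ 3 mod 19. M₂ = 19, y₂ ≡ 11 mod 13. r = 1×13×3 + 6×19×11 ≡ 58 mod 247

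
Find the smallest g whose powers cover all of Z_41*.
g = 6. Powers: [6, 36, 11, 25, 27, 39, 29, ...] generates all 40 non-zero residues.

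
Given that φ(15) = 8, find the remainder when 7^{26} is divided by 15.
By Euler: 7^{8} ≡ 1 (mod 15) since gcd(7, 15) = 1. 26 = 3×8 + 2. So 7^{26} ≡ 7^{2} ≡ 4 (mod 15)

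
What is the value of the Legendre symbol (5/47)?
(5/47) = 5^{23} mod 47 = -1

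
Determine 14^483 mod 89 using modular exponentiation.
Using Fermat: 14^{88} ≡ 1 (mod 89). 483 ≡ 43 (mod 88). So 14^{483} ≡ 14^{43} ≡ 19 (mod 89)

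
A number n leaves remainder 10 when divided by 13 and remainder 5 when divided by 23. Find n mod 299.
M = 13 × 23 = 299. M₁ = 23, y₁ ≡ 4 mod 13. M₂ = 13, y₂ ≡ 16 mod 23. n = 10×23×4 + 5×13×16 ≡ 166 mod 299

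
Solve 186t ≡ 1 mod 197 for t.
Since 197 is prime, by Fermat 186^(-1) ≡ 186^{195} ≡ 179 mod 197. Verify: 186 × 179 = 33294 ≡ 1 mod 197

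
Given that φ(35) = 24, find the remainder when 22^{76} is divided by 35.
By Euler: 22^{24} ≡ 1 (mod 35) since gcd(22, 35) = 1. 76 = 3×24 + 4. So 22^{76} ≡ 22^{4} ≡ 1 (mod 35)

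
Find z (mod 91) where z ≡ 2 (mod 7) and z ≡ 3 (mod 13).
M = 7 × 13 = 91. M₁ = 13, y₁ ≡ 6 (mod 7). M₂ = 7, y₂ ≡ 2 (mod 13). z = 2×13×6 + 3×7×2 ≡ 16 (mod 91)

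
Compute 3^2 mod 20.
3^{2} = 9 ≡ 9 mod 20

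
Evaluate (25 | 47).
(25/47) = 25^{23} mod 47 = 1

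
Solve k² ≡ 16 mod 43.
The square roots of 16 mod 43 are 4 and 39. Verify: 4² = 16 ≡ 16 mod 43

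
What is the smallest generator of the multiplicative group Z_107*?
g = 2. For each prime q|106: 2^{53}≡106, 2^{2}≡4, none ≡ 1, so ord_107(2) = 106 and 2 is a primitive root.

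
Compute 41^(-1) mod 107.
Since 107 is prime, by Fermat 41^(-1) ≡ 41^{105} ≡ 47 mod 107. Verify: 41 × 47 = 1927 ≡ 1 mod 107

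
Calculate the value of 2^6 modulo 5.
Using Fermat: 2^{4} ≡ 1 mod 5. 6 ≡ 2 mod 4. So 2^{6} ≡ 2^{2} ≡ 4 mod 5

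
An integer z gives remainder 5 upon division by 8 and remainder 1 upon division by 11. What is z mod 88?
M = 8 × 11 = 88. M₁ = 11, y₁ ≡ 3 mod 8. M₂ = 8, y₂ ≡ 7 mod 11. z = 5×11×3 + 1×8×7 ≡ 45 mod 88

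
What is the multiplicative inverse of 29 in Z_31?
Since 31 is prime, by Fermat 29^(-1) ≡ 29^{29} ≡ 15 (mod 31). Verify: 29 × 15 = 435 ≡ 1 (mod 31)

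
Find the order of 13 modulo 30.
Powers of 13 mod 30: 13^1≡13, 13^2≡19, 13^3≡7, 13^4≡1. ord_30(13) = 4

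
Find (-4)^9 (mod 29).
By repeated squaring (mod 29): (-4)^{1}≡25, (-4)^{2}≡16, (-4)^{4}≡24, (-4)^{8}≡25. Then (-4)^{9} = (-4)^{8+1} ≡ 25 × 25 ≡ 16 (mod 29)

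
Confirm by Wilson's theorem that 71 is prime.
(70)! mod 71 = 70. Since this equals -1 (mod 71), Wilson confirms 71 is prime.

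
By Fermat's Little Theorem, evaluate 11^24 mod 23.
By Fermat: 11^{22} ≡ 1 mod 23. So 11^{24} = 11^{22} · 11^{2} ≡ 11^{2} ≡ 6 mod 23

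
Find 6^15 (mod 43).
By repeated squaring (mod 43): 6^{1}≡6, 6^{2}≡36, 6^{4}≡6, 6^{8}≡36. Then 6^{15} = 6^{8+4+2+1} ≡ 36 × 6 × 36 × 6 ≡ 1 (mod 43)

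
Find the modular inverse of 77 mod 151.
Since 151 is prime, by Fermat 77^(-1) ≡ 77^{149} ≡ 51 (mod 151). Verify: 77 × 51 = 3927 ≡ 1 (mod 151)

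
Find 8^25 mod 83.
By repeated squaring mod 83: 8^{1}≡8, 8^{2}≡64, 8^{4}≡29, 8^{8}≡11, 8^{16}≡38. Then 8^{25} = 8^{16+8+1} ≡ 38 × 11 × 8 ≡ 24 mod 83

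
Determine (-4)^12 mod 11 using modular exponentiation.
Using Fermat: (-4)^{10} ≡ 1 mod 11. 12 ≡ 2 mod 10. So (-4)^{12} ≡ (-4)^{2} ≡ 5 mod 11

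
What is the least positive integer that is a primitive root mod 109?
g = 6. For each prime q|108: 6^{54}≡108, 6^{36}≡63, none ≡ 1, so ord_109(6) = 108 and 6 is a primitive root.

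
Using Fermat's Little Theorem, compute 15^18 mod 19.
By Fermat's Little Theorem, 15^{18} ≡ 1 mod 19 since 19 is prime and gcd(15, 19) = 1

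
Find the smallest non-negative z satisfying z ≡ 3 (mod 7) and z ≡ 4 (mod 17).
M = 7 × 17 = 119. M₁ = 17, y₁ ≡ 5 (mod 7). M₂ = 7, y₂ ≡ 5 (mod 17). z = 3×17×5 + 4×7×5 ≡ 38 (mod 119)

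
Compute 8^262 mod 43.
Using Fermat: 8^{42} ≡ 1 (mod 43). 262 ≡ 10 (mod 42). So 8^{262} ≡ 8^{10} ≡ 4 (mod 43)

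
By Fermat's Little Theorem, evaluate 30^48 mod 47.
By Fermat: 30^{46} ≡ 1 mod 47. So 30^{48} = 30^{46} · 30^{2} ≡ 30^{2} ≡ 7 mod 47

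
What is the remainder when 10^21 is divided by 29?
By repeated squaring mod 29: 10^{1}≡10, 10^{2}≡13, 10^{4}≡24, 10^{8}≡25, 10^{16}≡16. Then 10^{21} = 10^{16+4+1} ≡ 16 × 24 × 10 ≡ 12 mod 29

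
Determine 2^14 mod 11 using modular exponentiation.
Using Fermat: 2^{10} ≡ 1 (mod 11). 14 ≡ 4 (mod 10). So 2^{14} ≡ 2^{4} ≡ 5 (mod 11)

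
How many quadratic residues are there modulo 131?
For prime 131, there are (p-1)/2 = (131-1)/2 = 65 quadratic residues (excluding 0).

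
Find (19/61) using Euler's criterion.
(19/61) = 19^{30} mod 61 = 1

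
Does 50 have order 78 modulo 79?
50^{39} ≡ 1 (mod 79) and 39 < 78, so ord_79(50) = 39 ≠ 78 and 50 is not a primitive root.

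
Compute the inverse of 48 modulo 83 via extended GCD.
Extended GCD: 48(-19) + 83(11) = 1. So 48^(-1) ≡ -19 ≡ 64 mod 83. Verify: 48 × 64 = 3072 ≡ 1 mod 83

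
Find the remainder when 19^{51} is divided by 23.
By Fermat: 19^{22} ≡ 1 (mod 23). 51 = 2×22 + 7. So 19^{51} ≡ 19^{7} ≡ 15 (mod 23)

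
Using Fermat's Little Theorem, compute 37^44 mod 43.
By Fermat: 37^{42} ≡ 1 (mod 43). So 37^{44} = 37^{42} · 37^{2} ≡ 37^{2} ≡ 36 (mod 43)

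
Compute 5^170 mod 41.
Using Fermat: 5^{40} ≡ 1 (mod 41). 170 ≡ 10 (mod 40). So 5^{170} ≡ 5^{10} ≡ 40 (mod 41)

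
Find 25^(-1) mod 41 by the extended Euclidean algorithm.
Extended GCD: 25(-18) + 41(11) = 1. So 25^(-1) ≡ -18 ≡ 23 mod 41. Verify: 25 × 23 = 575 ≡ 1 mod 41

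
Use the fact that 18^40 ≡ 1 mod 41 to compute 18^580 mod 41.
By Fermat: 18^{40} ≡ 1 mod 41. 580 ≡ 20 mod 40. So 18^{580} ≡ 18^{20} ≡ 1 mod 41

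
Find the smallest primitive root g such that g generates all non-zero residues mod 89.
g = 3. For each prime q|88: 3^{44}≡88, 3^{8}≡64, none ≡ 1, so ord_89(3) = 88 and 3 is a primitive root.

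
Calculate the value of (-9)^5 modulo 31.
By repeated squaring mod 31: (-9)^{1}≡22, (-9)^{2}≡19, (-9)^{4}≡20. Then (-9)^{5} = (-9)^{4+1} ≡ 20 × 22 ≡ 6 mod 31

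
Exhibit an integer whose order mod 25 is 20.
2 has order 20 mod 25 since 2^{20} ≡ 1 mod 25 and no smaller power works.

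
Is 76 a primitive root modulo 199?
76^{66} ≡ 1 mod 199 and 66 < 198, so ord_199(76) = 66 ≠ 198 and 76 is not a primitive root.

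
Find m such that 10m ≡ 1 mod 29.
Since 29 is prime, by Fermat 10^(-1) ≡ 10^{27} ≡ 3 mod 29. Verify: 10 × 3 = 30 ≡ 1 mod 29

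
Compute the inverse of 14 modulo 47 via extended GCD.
Extended GCD: 14(-10) + 47(3) = 1. So 14^(-1) ≡ -10 ≡ 37 (mod 47). Verify: 14 × 37 = 518 ≡ 1 (mod 47)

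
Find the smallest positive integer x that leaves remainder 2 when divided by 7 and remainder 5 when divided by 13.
M = 7 × 13 = 91. M₁ = 13, y₁ ≡ 6 mod 7. M₂ = 7, y₂ ≡ 2 mod 13. x = 2×13×6 + 5×7×2 ≡ 44 mod 91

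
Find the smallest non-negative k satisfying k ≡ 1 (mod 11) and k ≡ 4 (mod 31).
M = 11 × 31 = 341. M₁ = 31, y₁ ≡ 5 (mod 11). M₂ = 11, y₂ ≡ 17 (mod 31). k = 1×31×5 + 4×11×17 ≡ 221 (mod 341)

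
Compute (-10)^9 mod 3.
Using Fermat: (-10)^{2} ≡ 1 mod 3. 9 ≡ 1 mod 2. So (-10)^{9} ≡ (-10)^{1} ≡ 2 mod 3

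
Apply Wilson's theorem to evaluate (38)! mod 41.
(40)! = (38)! × (39) × (40) ≡ -1 mod 41. So (38)! ≡ -1 × [(40)(39)]^(-1) ≡ 20 mod 41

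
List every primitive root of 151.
There are φ(150) = 40 primitive roots mod 151: {6, 7, 12, 13, 14, 15, 30, 35, 48, 51, 52, 54, 56, 61, 63, 71, 77, 82, 89, 93, 96, 102, 104, 106, 108, 109, 111, 112, 114, 115, 117, 120, 126, 129, 130, 133, 134, 140, 141, 146}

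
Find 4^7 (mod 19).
By repeated squaring (mod 19): 4^{1}≡4, 4^{2}≡16, 4^{4}≡9. Then 4^{7} = 4^{4+2+1} ≡ 9 × 16 × 4 ≡ 6 (mod 19)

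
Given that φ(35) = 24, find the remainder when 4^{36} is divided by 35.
By Euler: 4^{24} ≡ 1 mod 35 since gcd(4, 35) = 1. 36 = 1×24 + 12. So 4^{36} ≡ 4^{12} ≡ 1 mod 35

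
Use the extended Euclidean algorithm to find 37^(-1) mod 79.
Extended GCD: 37(-32) + 79(15) = 1. So 37^(-1) ≡ -32 ≡ 47 (mod 79). Verify: 37 × 47 = 1739 ≡ 1 (mod 79)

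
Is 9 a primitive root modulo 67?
9^{11} ≡ 1 (mod 67) and 11 < 66, so ord_67(9) = 11 ≠ 66 and 9 is not a primitive root.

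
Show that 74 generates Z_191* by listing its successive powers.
74^1, 74^2, ..., 74^{190} mod 191: [74, 128, 113, 149, 139, 163, 29, 45, 83, 30, 119, 20, 143, 77, 159, 115, 106, 13, 7, 136, 132, 27, 88, 18, 186, 12, 124, 8, 19, 69, 140, 46, 157, 158, 41, 169, 91, 49, 188, 160, 189, 43, 126, 156, 84, 104, 56, 133, 101, 25, 131, 144, 151, 96, 37, 64, 152, 170, 165, 177, 110, 118, 137, 15, 155, 10, 167, 134, 175, 153, 53, 102, 99, 68, 66, 109, 44, 9, 93, 6, 62, 4, 105, 130, 70, 23, 174, 79, 116, 180, 141, 120, 94, 80, 190, 117, 63, 78, 42, 52, 28, 162, 146, 108, 161, 72, 171, 48, 114, 32, 76, 85, 178, 184, 55, 59, 164, 103, 173, 5, 179, 67, 183, 172, 122, 51, 145, 34, 33, 150, 22, 100, 142, 3, 31, 2, 148, 65, 35, 107, 87, 135, 58, 90, 166, 60, 47, 40, 95, 154, 127, 39, 21, 26, 14, 81, 73, 54, 176, 36, 181, 24, 57, 16, 38, 138, 89, 92, 123, 125, 82, 147, 182, 98, 185, 129, 187, 86, 61, 121, 168, 17, 112, 75, 11, 50, 71, 97, 111, 1]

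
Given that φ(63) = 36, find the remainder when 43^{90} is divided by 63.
By Euler: 43^{36} ≡ 1 (mod 63) since gcd(43, 63) = 1. 90 = 2×36 + 18. So 43^{90} ≡ 43^{18} ≡ 1 (mod 63)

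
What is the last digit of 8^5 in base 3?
Using Fermat: 8^{2} ≡ 1 mod 3. 5 ≡ 1 mod 2. So 8^{5} ≡ 8^{1} ≡ 2 mod 3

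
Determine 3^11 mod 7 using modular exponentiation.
Using Fermat: 3^{6} ≡ 1 mod 7. 11 ≡ 5 mod 6. So 3^{11} ≡ 3^{5} ≡ 5 mod 7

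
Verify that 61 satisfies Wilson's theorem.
(60)! mod 61 = 60. Since this equals -1 (mod 61), Wilson confirms 61 is prime.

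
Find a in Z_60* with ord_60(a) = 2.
11 has order 2 mod 60 since 11^{2} ≡ 1 (mod 60) and no smaller power works.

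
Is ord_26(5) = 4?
Powers of 5 mod 26: 5^1≡5, 5^2≡25, 5^3≡21, 5^4≡1. First k with 5^k≡1 is k=4. Yes, ord_26(5) = 4.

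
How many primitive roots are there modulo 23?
A prime p has φ(p-1) primitive roots; here φ(22) = 10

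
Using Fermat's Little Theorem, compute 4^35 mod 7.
By Fermat: 4^{6} ≡ 1 mod 7. 35 = 5×6 + 5. So 4^{35} ≡ 4^{5} ≡ 2 mod 7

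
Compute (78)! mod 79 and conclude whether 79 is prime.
(78)! mod 79 = 78. Since 78 ≡ -1 (mod 79), 79 is prime.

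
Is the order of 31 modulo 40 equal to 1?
Powers of 31 mod 40: 31^1≡31, 31^2≡1. 31^1≡31≢1, so ord ≠ 1. No, the actual order is 2.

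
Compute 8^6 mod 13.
By repeated squaring (mod 13): 8^{1}≡8, 8^{2}≡12, 8^{4}≡1. Then 8^{6} = 8^{4+2} ≡ 1 × 12 ≡ 12 (mod 13)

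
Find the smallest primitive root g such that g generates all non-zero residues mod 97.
g = 5. For each prime q|96: 5^{48}≡96, 5^{32}≡35, none ≡ 1, so ord_97(5) = 96 and 5 is a primitive root.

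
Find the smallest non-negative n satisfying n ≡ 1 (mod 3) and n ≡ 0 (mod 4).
M = 3 × 4 = 12. M₁ = 4, y₁ ≡ 1 (mod 3). M₂ = 3, y₂ ≡ 3 (mod 4). n = 1×4×1 + 0×3×3 ≡ 4 (mod 12)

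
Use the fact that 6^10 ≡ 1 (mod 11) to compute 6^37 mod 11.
By Fermat: 6^{10} ≡ 1 (mod 11). 37 = 3×10 + 7. So 6^{37} ≡ 6^{7} ≡ 8 (mod 11)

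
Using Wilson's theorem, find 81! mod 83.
(82)! = (81)! × (82) ≡ -1 (mod 83). So (81)! ≡ -1 × (82)^(-1) ≡ (-1)×(-1) = 1 (mod 83)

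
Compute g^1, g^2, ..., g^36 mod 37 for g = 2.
2^1, 2^2, ..., 2^{36} mod 37: [2, 4, 8, 16, 32, 27, 17, 34, 31, 25, 13, 26, 15, 30, 23, 9, 18, 36, 35, 33, 29, 21, 5, 10, 20, 3, 6, 12, 24, 11, 22, 7, 14, 28, 19, 1]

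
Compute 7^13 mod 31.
By repeated squaring (mod 31): 7^{1}≡7, 7^{2}≡18, 7^{4}≡14, 7^{8}≡10. Then 7^{13} = 7^{8+4+1} ≡ 10 × 14 × 7 ≡ 19 (mod 31)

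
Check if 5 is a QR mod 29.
By Euler's criterion: 5^{14} ≡ 1 (mod 29). Since this equals 1, 5 is a QR.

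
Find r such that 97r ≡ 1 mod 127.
Since 127 is prime, by Fermat 97^(-1) ≡ 97^{125} ≡ 55 mod 127. Verify: 97 × 55 = 5335 ≡ 1 mod 127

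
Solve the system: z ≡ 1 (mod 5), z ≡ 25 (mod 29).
M = 5 × 29 = 145. M₁ = 29, y₁ ≡ 4 (mod 5). M₂ = 5, y₂ ≡ 6 (mod 29). z = 1×29×4 + 25×5×6 ≡ 141 (mod 145)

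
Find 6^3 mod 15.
6^{3} = 216 ≡ 6 mod 15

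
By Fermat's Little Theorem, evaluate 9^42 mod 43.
By Fermat's Little Theorem, 9^{42} ≡ 1 mod 43 since 43 is prime and gcd(9, 43) = 1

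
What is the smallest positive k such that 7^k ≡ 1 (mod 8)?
Powers of 7 mod 8: 7^1≡7, 7^2≡1. Order = 2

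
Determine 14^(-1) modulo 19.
Since 19 is prime, by Fermat 14^(-1) ≡ 14^{17} ≡ 15 mod 19. Verify: 14 × 15 = 210 ≡ 1 mod 19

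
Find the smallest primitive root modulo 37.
g = 2. For each prime q|36: 2^{18}≡36, 2^{12}≡26, none ≡ 1, so ord_37(2) = 36 and 2 is a primitive root.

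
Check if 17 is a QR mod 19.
By Euler's criterion: 17^{9} ≡ 1 (mod 19). Since this equals 1, 17 is a QR.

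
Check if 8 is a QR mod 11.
By Euler's criterion: 8^{5} ≡ 10 (mod 11). Since this equals -1 (≡ 10), 8 is not a QR.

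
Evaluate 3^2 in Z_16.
3^{2} = 9 ≡ 9 mod 16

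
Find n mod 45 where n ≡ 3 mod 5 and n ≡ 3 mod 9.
M = 5 × 9 = 45. M₁ = 9, y₁ ≡ 4 mod 5. M₂ = 5, y₂ ≡ 2 mod 9. n = 3×9×4 + 3×5×2 ≡ 3 mod 45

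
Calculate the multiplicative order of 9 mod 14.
Powers of 9 mod 14: 9^1≡9, 9^2≡11, 9^3≡1. ord_14(9) = 3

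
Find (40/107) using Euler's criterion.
(40/107) = 40^{53} mod 107 = 1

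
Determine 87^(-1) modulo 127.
Since 127 is prime, by Fermat 87^(-1) ≡ 87^{125} ≡ 73 mod 127. Verify: 87 × 73 = 6351 ≡ 1 mod 127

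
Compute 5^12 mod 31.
By repeated squaring mod 31: 5^{1}≡5, 5^{2}≡25, 5^{4}≡5, 5^{8}≡25. Then 5^{12} = 5^{8+4} ≡ 25 × 5 ≡ 1 mod 31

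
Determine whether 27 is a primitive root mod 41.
27^{8} ≡ 1 mod 41 and 8 < 40, so ord_41(27) = 8 ≠ 40 and 27 is not a primitive root.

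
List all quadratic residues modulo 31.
Quadratic residues modulo 31: {1, 2, 4, 5, 7, 8, 9, 10, 14, 16, 18, 19, 20, 25, 28}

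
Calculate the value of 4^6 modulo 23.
By repeated squaring (mod 23): 4^{1}≡4, 4^{2}≡16, 4^{4}≡3. Then 4^{6} = 4^{4+2} ≡ 3 × 16 ≡ 2 (mod 23)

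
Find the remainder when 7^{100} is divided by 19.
By Fermat: 7^{18} ≡ 1 (mod 19). 100 = 5×18 + 10. So 7^{100} ≡ 7^{10} ≡ 7 (mod 19)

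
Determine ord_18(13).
Powers of 13 mod 18: 13^1≡13, 13^2≡7, 13^3≡1. So the order of 13 is 3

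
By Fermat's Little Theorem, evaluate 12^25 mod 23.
By Fermat: 12^{22} ≡ 1 mod 23. So 12^{25} = 12^{22} · 12^{3} ≡ 12^{3} ≡ 3 mod 23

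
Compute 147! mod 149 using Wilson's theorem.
(148)! = (147)! × (148) ≡ -1 mod 149. So (147)! ≡ -1 × (148)^(-1) ≡ (-1)×(-1) = 1 mod 149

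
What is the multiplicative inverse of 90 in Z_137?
Since 137 is prime, by Fermat 90^(-1) ≡ 90^{135} ≡ 102 (mod 137). Verify: 90 × 102 = 9180 ≡ 1 (mod 137)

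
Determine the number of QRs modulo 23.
For prime 23, there are (p-1)/2 = (23-1)/2 = 11 quadratic residues (excluding 0).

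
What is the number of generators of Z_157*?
Number of primitive roots mod 157 = φ(p-1) = φ(156) = 48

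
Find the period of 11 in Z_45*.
Powers of 11 mod 45: 11^1≡11, 11^2≡31, 11^3≡26, 11^4≡16, 11^5≡41, 11^6≡1. So the order of 11 is 6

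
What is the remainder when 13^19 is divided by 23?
By repeated squaring mod 23: 13^{1}≡13, 13^{2}≡8, 13^{4}≡18, 13^{8}≡2, 13^{16}≡4. Then 13^{19} = 13^{16+2+1} ≡ 4 × 8 × 13 ≡ 2 mod 23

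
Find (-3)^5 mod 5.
Using Fermat: (-3)^{4} ≡ 1 mod 5. 5 ≡ 1 mod 4. So (-3)^{5} ≡ (-3)^{1} ≡ 2 mod 5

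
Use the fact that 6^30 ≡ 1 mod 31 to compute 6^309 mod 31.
By Fermat: 6^{30} ≡ 1 mod 31. 309 ≡ 9 mod 30. So 6^{309} ≡ 6^{9} ≡ 30 mod 31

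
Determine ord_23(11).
Powers of 11 mod 23: 11^1≡11, 11^2≡6, 11^3≡20, 11^4≡13, 11^5≡5, 11^6≡9, 11^7≡7, 11^8≡8, 11^9≡19, 11^10≡2, 11^11≡22, 11^12≡12, 11^13≡17, 11^14≡3, 11^15≡10, 11^16≡18, 11^17≡14, 11^18≡16, 11^19≡15, 11^20≡4, 11^21≡21, 11^22≡1. ord_23(11) = 22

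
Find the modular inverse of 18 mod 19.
Since 19 is prime, by Fermat 18^(-1) ≡ 18^{17} ≡ 18 (mod 19). Verify: 18 × 18 = 324 ≡ 1 (mod 19)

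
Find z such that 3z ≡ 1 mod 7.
Since 7 is prime, by Fermat 3^(-1) ≡ 3^{5} ≡ 5 mod 7. Verify: 3 × 5 = 15 ≡ 1 mod 7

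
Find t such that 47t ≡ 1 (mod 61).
Since 61 is prime, by Fermat 47^(-1) ≡ 47^{59} ≡ 13 (mod 61). Verify: 47 × 13 = 611 ≡ 1 (mod 61)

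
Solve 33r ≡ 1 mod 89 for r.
Since 89 is prime, by Fermat 33^(-1) ≡ 33^{87} ≡ 27 mod 89. Verify: 33 × 27 = 891 ≡ 1 mod 89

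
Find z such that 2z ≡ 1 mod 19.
Since 19 is prime, by Fermat 2^(-1) ≡ 2^{17} ≡ 10 mod 19. Verify: 2 × 10 = 20 ≡ 1 mod 19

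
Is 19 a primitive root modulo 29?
ord_29(19) divides 28. For each prime q|28: 19^{14}≡28, 19^{4}≡24, none ≡ 1. So 19 has order 28 and is a primitive root mod 29.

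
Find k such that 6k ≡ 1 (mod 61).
Since 61 is prime, by Fermat 6^(-1) ≡ 6^{59} ≡ 51 (mod 61). Verify: 6 × 51 = 306 ≡ 1 (mod 61)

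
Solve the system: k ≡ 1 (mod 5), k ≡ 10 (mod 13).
M = 5 × 13 = 65. M₁ = 13, y₁ ≡ 2 (mod 5). M₂ = 5, y₂ ≡ 8 (mod 13). k = 1×13×2 + 10×5×8 ≡ 36 (mod 65)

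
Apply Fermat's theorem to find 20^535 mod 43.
By Fermat: 20^{42} ≡ 1 mod 43. 535 ≡ 31 mod 42. So 20^{535} ≡ 20^{31} ≡ 12 mod 43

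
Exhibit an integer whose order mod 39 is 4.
5 has order 4 mod 39 since 5^{4} ≡ 1 mod 39 and no smaller power works.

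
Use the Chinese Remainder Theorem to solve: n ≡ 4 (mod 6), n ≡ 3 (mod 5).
M = 6 × 5 = 30. M₁ = 5, y₁ ≡ 5 (mod 6). M₂ = 6, y₂ ≡ 1 (mod 5). n = 4×5×5 + 3×6×1 ≡ 28 (mod 30)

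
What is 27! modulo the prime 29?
(28)! = (27)! × (28) ≡ -1 mod 29. So (27)! ≡ -1 × (28)^(-1) ≡ (-1)×(-1) = 1 mod 29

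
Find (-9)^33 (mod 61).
By repeated squaring (mod 61): (-9)^{1}≡52, (-9)^{2}≡20, (-9)^{4}≡34, (-9)^{8}≡58, (-9)^{16}≡9, (-9)^{32}≡20. Then (-9)^{33} = (-9)^{32+1} ≡ 20 × 52 ≡ 3 (mod 61)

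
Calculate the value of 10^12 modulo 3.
Using Fermat: 10^{2} ≡ 1 (mod 3). 12 ≡ 0 (mod 2). So 10^{12} ≡ 10^{0} ≡ 1 (mod 3)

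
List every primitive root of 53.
There are φ(52) = 24 primitive roots mod 53: {2, 3, 5, 8, 12, 14, 18, 19, 20, 21, 22, 26, 27, 31, 32, 33, 34, 35, 39, 41, 45, 48, 50, 51}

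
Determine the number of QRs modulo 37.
For prime 37, there are (p-1)/2 = (37-1)/2 = 18 quadratic residues (excluding 0).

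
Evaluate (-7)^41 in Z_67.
By repeated squaring mod 67: (-7)^{1}≡60, (-7)^{2}≡49, (-7)^{4}≡56, (-7)^{8}≡54, (-7)^{16}≡35, (-7)^{32}≡19. Then (-7)^{41} = (-7)^{32+8+1} ≡ 19 × 54 × 60 ≡ 54 mod 67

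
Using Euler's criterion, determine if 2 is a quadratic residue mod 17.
By Euler's criterion: 2^{8} ≡ 1 mod 17. Since this equals 1, 2 is a QR.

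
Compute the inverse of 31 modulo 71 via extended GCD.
Extended GCD: 31(-16) + 71(7) = 1. So 31^(-1) ≡ -16 ≡ 55 mod 71. Verify: 31 × 55 = 1705 ≡ 1 mod 71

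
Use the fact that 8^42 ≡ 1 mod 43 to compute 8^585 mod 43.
By Fermat: 8^{42} ≡ 1 mod 43. 585 ≡ 39 mod 42. So 8^{585} ≡ 8^{39} ≡ 32 mod 43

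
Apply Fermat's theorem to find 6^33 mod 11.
By Fermat: 6^{10} ≡ 1 mod 11. 33 = 3×10 + 3. So 6^{33} ≡ 6^{3} ≡ 7 mod 11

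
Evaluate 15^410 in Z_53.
Using Fermat: 15^{52} ≡ 1 mod 53. 410 ≡ 46 mod 52. So 15^{410} ≡ 15^{46} ≡ 42 mod 53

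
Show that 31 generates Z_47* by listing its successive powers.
31^1, 31^2, ..., 31^{46} mod 47: [31, 21, 40, 18, 41, 2, 15, 42, 33, 36, 35, 4, 30, 37, 19, 25, 23, 8, 13, 27, 38, 3, 46, 16, 26, 7, 29, 6, 45, 32, 5, 14, 11, 12, 43, 17, 10, 28, 22, 24, 39, 34, 20, 9, 44, 1]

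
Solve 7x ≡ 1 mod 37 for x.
Since 37 is prime, by Fermat 7^(-1) ≡ 7^{35} ≡ 16 mod 37. Verify: 7 × 16 = 112 ≡ 1 mod 37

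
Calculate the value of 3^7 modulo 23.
By repeated squaring mod 23: 3^{1}≡3, 3^{2}≡9, 3^{4}≡12. Then 3^{7} = 3^{4+2+1} ≡ 12 × 9 × 3 ≡ 2 mod 23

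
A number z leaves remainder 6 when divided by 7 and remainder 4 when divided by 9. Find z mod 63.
M = 7 × 9 = 63. M₁ = 9, y₁ ≡ 4 mod 7. M₂ = 7, y₂ ≡ 4 mod 9. z = 6×9×4 + 4×7×4 ≡ 13 mod 63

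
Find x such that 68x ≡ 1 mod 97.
Since 97 is prime, by Fermat 68^(-1) ≡ 68^{95} ≡ 10 mod 97. Verify: 68 × 10 = 680 ≡ 1 mod 97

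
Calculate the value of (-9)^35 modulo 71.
By repeated squaring mod 71: (-9)^{1}≡62, (-9)^{2}≡10, (-9)^{4}≡29, (-9)^{8}≡60, (-9)^{16}≡50, (-9)^{32}≡15. Then (-9)^{35} = (-9)^{32+2+1} ≡ 15 × 10 × 62 ≡ 70 mod 71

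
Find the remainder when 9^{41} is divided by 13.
By Fermat: 9^{12} ≡ 1 (mod 13). 41 = 3×12 + 5. So 9^{41} ≡ 9^{5} ≡ 3 (mod 13)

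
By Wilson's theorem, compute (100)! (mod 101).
By Wilson's theorem, (100)! ≡ -1 ≡ 100 (mod 101)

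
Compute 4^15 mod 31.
By repeated squaring mod 31: 4^{1}≡4, 4^{2}≡16, 4^{4}≡8, 4^{8}≡2. Then 4^{15} = 4^{8+4+2+1} ≡ 2 × 8 × 16 × 4 ≡ 1 mod 31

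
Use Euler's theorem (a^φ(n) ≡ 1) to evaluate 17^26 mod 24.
By Euler: 17^{8} ≡ 1 mod 24 since gcd(17, 24) = 1. 26 = 3×8 + 2. So 17^{26} ≡ 17^{2} ≡ 1 mod 24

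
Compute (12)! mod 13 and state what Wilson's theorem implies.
(12)! mod 13 = 12. Since this equals -1 mod 13, Wilson confirms 13 is prime.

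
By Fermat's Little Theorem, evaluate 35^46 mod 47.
By Fermat's Little Theorem, 35^{46} ≡ 1 (mod 47) since 47 is prime and gcd(35, 47) = 1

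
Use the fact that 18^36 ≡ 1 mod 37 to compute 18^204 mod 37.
By Fermat: 18^{36} ≡ 1 mod 37. 204 ≡ 24 mod 36. So 18^{204} ≡ 18^{24} ≡ 26 mod 37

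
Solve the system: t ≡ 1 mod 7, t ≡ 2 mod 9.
M = 7 × 9 = 63. M₁ = 9, y₁ ≡ 4 mod 7. M₂ = 7, y₂ ≡ 4 mod 9. t = 1×9×4 + 2×7×4 ≡ 29 mod 63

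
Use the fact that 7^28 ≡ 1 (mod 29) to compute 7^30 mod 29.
By Fermat: 7^{28} ≡ 1 (mod 29). So 7^{30} = 7^{28} · 7^{2} ≡ 7^{2} ≡ 20 (mod 29)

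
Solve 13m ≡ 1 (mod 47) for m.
Since 47 is prime, by Fermat 13^(-1) ≡ 13^{45} ≡ 29 (mod 47). Verify: 13 × 29 = 377 ≡ 1 (mod 47)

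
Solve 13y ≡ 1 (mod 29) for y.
Since 29 is prime, by Fermat 13^(-1) ≡ 13^{27} ≡ 9 (mod 29). Verify: 13 × 9 = 117 ≡ 1 (mod 29)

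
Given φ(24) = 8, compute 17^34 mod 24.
By Euler: 17^{8} ≡ 1 mod 24 since gcd(17, 24) = 1. 34 = 4×8 + 2. So 17^{34} ≡ 17^{2} ≡ 1 mod 24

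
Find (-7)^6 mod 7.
By repeated squaring mod 7: (-7)^{1}≡0, (-7)^{2}≡0, (-7)^{4}≡0. Then (-7)^{6} = (-7)^{4+2} ≡ 0 × 0 ≡ 0 mod 7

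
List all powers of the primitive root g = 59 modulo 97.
59^1, 59^2, ..., 59^{96} mod 97: [59, 86, 30, 24, 58, 27, 41, 91, 34, 66, 14, 50, 40, 32, 45, 36, 87, 89, 13, 88, 51, 2, 21, 75, 60, 48, 19, 54, 82, 85, 68, 35, 28, 3, 80, 64, 90, 72, 77, 81, 26, 79, 5, 4, 42, 53, 23, 96, 38, 11, 67, 73, 39, 70, 56, 6, 63, 31, 83, 47, 57, 65, 52, 61, 10, 8, 84, 9, 46, 95, 76, 22, 37, 49, 78, 43, 15, 12, 29, 62, 69, 94, 17, 33, 7, 25, 20, 16, 71, 18, 92, 93, 55, 44, 74, 1]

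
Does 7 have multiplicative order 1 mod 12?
Powers of 7 mod 12: 7^1≡7, 7^2≡1. 7^1≡7≢1, so ord ≠ 1. No, the actual order is 2.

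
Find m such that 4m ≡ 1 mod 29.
Since 29 is prime, by Fermat 4^(-1) ≡ 4^{27} ≡ 22 mod 29. Verify: 4 × 22 = 88 ≡ 1 mod 29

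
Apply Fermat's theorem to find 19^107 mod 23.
By Fermat: 19^{22} ≡ 1 mod 23. 107 = 4×22 + 19. So 19^{107} ≡ 19^{19} ≡ 14 mod 23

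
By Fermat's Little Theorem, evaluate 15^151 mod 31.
By Fermat: 15^{30} ≡ 1 mod 31. 151 ≡ 1 mod 30. So 15^{151} ≡ 15^{1} ≡ 15 mod 31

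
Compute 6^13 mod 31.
By repeated squaring (mod 31): 6^{1}≡6, 6^{2}≡5, 6^{4}≡25, 6^{8}≡5. Then 6^{13} = 6^{8+4+1} ≡ 5 × 25 × 6 ≡ 6 (mod 31)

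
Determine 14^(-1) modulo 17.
Since 17 is prime, by Fermat 14^(-1) ≡ 14^{15} ≡ 11 (mod 17). Verify: 14 × 11 = 154 ≡ 1 (mod 17)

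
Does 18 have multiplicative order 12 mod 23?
Powers of 18 mod 23: 18^1≡18, 18^2≡2, 18^3≡13, 18^4≡4, 18^5≡3, 18^6≡8, 18^7≡6, 18^8≡16, 18^9≡12, 18^10≡9, 18^11≡1. Already 18^11≡1, so the order is 11 < 12. No, the actual order is 11.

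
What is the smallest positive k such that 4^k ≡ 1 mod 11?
Powers of 4 mod 11: 4^1≡4, 4^2≡5, 4^3≡9, 4^4≡3, 4^5≡1. ord_11(4) = 5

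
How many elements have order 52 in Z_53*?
A prime p has φ(p-1) primitive roots; here φ(52) = 24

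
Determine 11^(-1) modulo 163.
Since 163 is prime, by Fermat 11^(-1) ≡ 11^{161} ≡ 89 (mod 163). Verify: 11 × 89 = 979 ≡ 1 (mod 163)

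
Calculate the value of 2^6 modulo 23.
By repeated squaring (mod 23): 2^{1}≡2, 2^{2}≡4, 2^{4}≡16. Then 2^{6} = 2^{4+2} ≡ 16 × 4 ≡ 18 (mod 23)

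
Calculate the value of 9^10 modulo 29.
By repeated squaring mod 29: 9^{1}≡9, 9^{2}≡23, 9^{4}≡7, 9^{8}≡20. Then 9^{10} = 9^{8+2} ≡ 20 × 23 ≡ 25 mod 29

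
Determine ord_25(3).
Powers of 3 mod 25: 3^1≡3, 3^2≡9, 3^3≡2, 3^4≡6, 3^5≡18, 3^6≡4, 3^7≡12, 3^8≡11, 3^9≡8, 3^10≡24, 3^11≡22, 3^12≡16, 3^13≡23, 3^14≡19, 3^15≡7, 3^16≡21, 3^17≡13, 3^18≡14, 3^19≡17, 3^20≡1. So the order of 3 is 20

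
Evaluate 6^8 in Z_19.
By repeated squaring (mod 19): 6^{1}≡6, 6^{2}≡17, 6^{4}≡4, 6^{8}≡16. So 6^{8} ≡ 16 (mod 19)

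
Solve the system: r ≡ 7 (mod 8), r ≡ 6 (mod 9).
M = 8 × 9 = 72. M₁ = 9, y₁ ≡ 1 (mod 8). M₂ = 8, y₂ ≡ 8 (mod 9). r = 7×9×1 + 6×8×8 ≡ 15 (mod 72)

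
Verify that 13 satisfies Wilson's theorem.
(12)! mod 13 = 12. Since this equals -1 (mod 13), Wilson confirms 13 is prime.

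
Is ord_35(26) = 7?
Powers of 26 mod 35: 26^1≡26, 26^2≡11, 26^3≡6, 26^4≡16, 26^5≡31, 26^6≡1. Already 26^6≡1, so the order is 6 < 7. No, the actual order is 6.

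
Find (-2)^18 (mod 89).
By repeated squaring (mod 89): (-2)^{1}≡87, (-2)^{2}≡4, (-2)^{4}≡16, (-2)^{8}≡78, (-2)^{16}≡32. Then (-2)^{18} = (-2)^{16+2} ≡ 32 × 4 ≡ 39 (mod 89)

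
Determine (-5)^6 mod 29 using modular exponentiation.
By repeated squaring mod 29: (-5)^{1}≡24, (-5)^{2}≡25, (-5)^{4}≡16. Then (-5)^{6} = (-5)^{4+2} ≡ 16 × 25 ≡ 23 mod 29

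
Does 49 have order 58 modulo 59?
49^{29} ≡ 1 (mod 59) and 29 < 58, so ord_59(49) = 29 ≠ 58 and 49 is not a primitive root.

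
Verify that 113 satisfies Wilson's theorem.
(112)! mod 113 = 112. Since this equals -1 (mod 113), Wilson confirms 113 is prime.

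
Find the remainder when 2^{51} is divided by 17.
By Fermat: 2^{16} ≡ 1 (mod 17). 51 = 3×16 + 3. So 2^{51} ≡ 2^{3} ≡ 8 (mod 17)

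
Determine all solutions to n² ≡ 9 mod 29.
The square roots of 9 mod 29 are 26 and 3. Verify: 26² = 676 ≡ 9 mod 29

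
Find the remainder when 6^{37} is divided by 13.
By Fermat: 6^{12} ≡ 1 mod 13. 37 = 3×12 + 1. So 6^{37} ≡ 6^{1} ≡ 6 mod 13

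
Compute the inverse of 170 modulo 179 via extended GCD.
Extended GCD: 170(-20) + 179(19) = 1. So 170^(-1) ≡ -20 ≡ 159 mod 179. Verify: 170 × 159 = 27030 ≡ 1 mod 179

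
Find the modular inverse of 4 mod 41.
Since 41 is prime, by Fermat 4^(-1) ≡ 4^{39} ≡ 31 (mod 41). Verify: 4 × 31 = 124 ≡ 1 (mod 41)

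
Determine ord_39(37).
Powers of 37 mod 39: 37^1≡37, 37^2≡4, 37^3≡31, 37^4≡16, 37^5≡7, 37^6≡25, 37^7≡28, 37^8≡22, 37^9≡34, 37^10≡10, 37^11≡19, 37^12≡1. Order = 12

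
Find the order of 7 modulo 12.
Powers of 7 mod 12: 7^1≡7, 7^2≡1. So the order of 7 is 2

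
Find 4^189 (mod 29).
Using Fermat: 4^{28} ≡ 1 (mod 29). 189 ≡ 21 (mod 28). So 4^{189} ≡ 4^{21} ≡ 28 (mod 29)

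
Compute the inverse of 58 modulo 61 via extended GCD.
Extended GCD: 58(20) + 61(-19) = 1. So 58^(-1) ≡ 20 mod 61. Verify: 58 × 20 = 1160 ≡ 1 mod 61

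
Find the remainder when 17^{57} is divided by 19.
By Fermat: 17^{18} ≡ 1 mod 19. 57 = 3×18 + 3. So 17^{57} ≡ 17^{3} ≡ 11 mod 19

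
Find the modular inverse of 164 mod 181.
Since 181 is prime, by Fermat 164^(-1) ≡ 164^{179} ≡ 149 mod 181. Verify: 164 × 149 = 24436 ≡ 1 mod 181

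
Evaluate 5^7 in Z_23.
By repeated squaring mod 23: 5^{1}≡5, 5^{2}≡2, 5^{4}≡4. Then 5^{7} = 5^{4+2+1} ≡ 4 × 2 × 5 ≡ 17 mod 23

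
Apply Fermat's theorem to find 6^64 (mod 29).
By Fermat: 6^{28} ≡ 1 (mod 29). 64 = 2×28 + 8. So 6^{64} ≡ 6^{8} ≡ 23 (mod 29)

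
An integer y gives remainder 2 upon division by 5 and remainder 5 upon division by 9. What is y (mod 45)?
M = 5 × 9 = 45. M₁ = 9, y₁ ≡ 4 (mod 5). M₂ = 5, y₂ ≡ 2 (mod 9). y = 2×9×4 + 5×5×2 ≡ 32 (mod 45)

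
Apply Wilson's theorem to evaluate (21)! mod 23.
(22)! = (21)! × (22) ≡ -1 (mod 23). So (21)! ≡ -1 × (22)^(-1) ≡ (-1)×(-1) = 1 (mod 23)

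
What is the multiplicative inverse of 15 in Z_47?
Since 47 is prime, by Fermat 15^(-1) ≡ 15^{45} ≡ 22 mod 47. Verify: 15 × 22 = 330 ≡ 1 mod 47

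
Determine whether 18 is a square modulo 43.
By Euler's criterion: 18^{21} ≡ 42 (mod 43). Since this equals -1 (≡ 42), 18 is not a QR.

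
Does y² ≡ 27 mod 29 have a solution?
By Euler's criterion: 27^{14} ≡ 28 mod 29. Since this equals -1 (≡ 28), 27 is not a QR.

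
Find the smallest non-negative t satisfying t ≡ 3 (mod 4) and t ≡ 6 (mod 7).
M = 4 × 7 = 28. M₁ = 7, y₁ ≡ 3 (mod 4). M₂ = 4, y₂ ≡ 2 (mod 7). t = 3×7×3 + 6×4×2 ≡ 27 (mod 28)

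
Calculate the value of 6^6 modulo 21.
By repeated squaring mod 21: 6^{1}≡6, 6^{2}≡15, 6^{4}≡15. Then 6^{6} = 6^{4+2} ≡ 15 × 15 ≡ 15 mod 21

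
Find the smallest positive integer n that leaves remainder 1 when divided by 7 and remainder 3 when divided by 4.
M = 7 × 4 = 28. M₁ = 4, y₁ ≡ 2 (mod 7). M₂ = 7, y₂ ≡ 3 (mod 4). n = 1×4×2 + 3×7×3 ≡ 15 (mod 28)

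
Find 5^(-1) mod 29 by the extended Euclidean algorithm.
Extended GCD: 5(6) + 29(-1) = 1. So 5^(-1) ≡ 6 mod 29. Verify: 5 × 6 = 30 ≡ 1 mod 29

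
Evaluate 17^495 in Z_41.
Using Fermat: 17^{40} ≡ 1 (mod 41). 495 ≡ 15 (mod 40). So 17^{495} ≡ 17^{15} ≡ 3 (mod 41)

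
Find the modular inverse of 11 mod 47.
Since 47 is prime, by Fermat 11^(-1) ≡ 11^{45} ≡ 30 (mod 47). Verify: 11 × 30 = 330 ≡ 1 (mod 47)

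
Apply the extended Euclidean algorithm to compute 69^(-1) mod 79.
Extended GCD: 69(-8) + 79(7) = 1. So 69^(-1) ≡ -8 ≡ 71 mod 79. Verify: 69 × 71 = 4899 ≡ 1 mod 79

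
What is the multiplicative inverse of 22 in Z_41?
Since 41 is prime, by Fermat 22^(-1) ≡ 22^{39} ≡ 28 mod 41. Verify: 22 × 28 = 616 ≡ 1 mod 41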